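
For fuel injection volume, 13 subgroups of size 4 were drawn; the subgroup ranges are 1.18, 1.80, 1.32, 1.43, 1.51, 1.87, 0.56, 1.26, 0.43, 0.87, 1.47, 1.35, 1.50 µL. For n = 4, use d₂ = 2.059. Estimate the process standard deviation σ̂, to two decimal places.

R̄ = (1.18 + 1.80 + 1.32 + 1.43 + 1.51 + 1.87 + 0.56 + 1.26 + 0.43 + 0.87 + 1.47 + 1.35 + 1.50) / 13 = 1.2731
σ̂ = R̄ / d₂ = 1.2731 / 2.059 = 0.6183

0.62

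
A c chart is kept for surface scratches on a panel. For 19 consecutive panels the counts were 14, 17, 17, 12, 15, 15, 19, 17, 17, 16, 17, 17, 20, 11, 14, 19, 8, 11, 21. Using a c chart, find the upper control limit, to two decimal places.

c̄ = (14 + 17 + 17 + 12 + 15 + 15 + 19 + 17 + 17 + 16 + 17 + 17 + 20 + 11 + 14 + 19 + 8 + 11 + 21) / 19 = 297 / 19 = 15.6316
UCL = c̄ + 3√c̄ = 15.6316 + 3 × √15.6316 = 15.6316 + 3 × 3.9537 = 27.4926

27.49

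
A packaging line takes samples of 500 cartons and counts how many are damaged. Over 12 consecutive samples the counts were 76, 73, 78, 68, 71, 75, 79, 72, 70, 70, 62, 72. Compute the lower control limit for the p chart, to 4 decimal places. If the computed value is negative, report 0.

0.0972

p̄ = Σdᵢ / (k·n) = 866 / (12 × 500) = 0.14433
LCL = p̄ − 3·√(p̄(1−p̄)/n) = 0.14433 − 3 × 0.01572 = 0.09718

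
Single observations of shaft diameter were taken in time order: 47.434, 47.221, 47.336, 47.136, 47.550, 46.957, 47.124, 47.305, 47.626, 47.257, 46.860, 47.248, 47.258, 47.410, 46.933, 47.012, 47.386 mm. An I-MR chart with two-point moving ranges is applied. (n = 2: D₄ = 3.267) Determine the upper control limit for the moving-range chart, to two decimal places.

Moving ranges: 0.213, 0.115, 0.200, 0.414, 0.593, 0.167, 0.181, 0.321, 0.369, 0.397, 0.388, 0.010, 0.152, 0.477, 0.079, 0.374; M̄R̄ = 4.4500 / 16 = 0.2781
UCL_MR = D₄·M̄R̄ = 3.267 × 0.2781 = 0.9086

0.91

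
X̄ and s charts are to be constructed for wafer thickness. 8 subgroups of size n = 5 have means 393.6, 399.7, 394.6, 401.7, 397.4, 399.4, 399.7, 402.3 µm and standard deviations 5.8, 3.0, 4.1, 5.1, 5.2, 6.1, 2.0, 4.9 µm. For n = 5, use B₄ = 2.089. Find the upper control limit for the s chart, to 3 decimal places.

s̄ = (5.8 + 3.0 + 4.1 + 5.1 + 5.2 + 6.1 + 2.0 + 4.9) / 8 = 4.5250
UCL_s = B₄·s̄ = 2.089 × 4.5250 = 9.4527

9.453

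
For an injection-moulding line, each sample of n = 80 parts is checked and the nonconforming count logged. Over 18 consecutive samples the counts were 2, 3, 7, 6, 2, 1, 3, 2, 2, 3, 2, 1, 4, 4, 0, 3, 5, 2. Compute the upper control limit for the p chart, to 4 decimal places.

p̄ = Σdᵢ / (k·n) = 52 / (18 × 80) = 0.03611
UCL = p̄ + 3·√(p̄(1−p̄)/n) = 0.03611 + 3 × √(0.03611×0.96389/80) = 0.03611 + 3 × 0.02086 = 0.09869

0.0987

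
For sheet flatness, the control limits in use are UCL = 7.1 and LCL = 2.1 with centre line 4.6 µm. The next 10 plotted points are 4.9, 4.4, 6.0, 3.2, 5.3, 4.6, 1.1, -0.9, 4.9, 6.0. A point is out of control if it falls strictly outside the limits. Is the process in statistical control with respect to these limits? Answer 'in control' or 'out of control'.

out of control

Compare each point to [2.1, 7.1]: sample 7 = 1.1 < LCL; sample 8 = -0.9 < LCL.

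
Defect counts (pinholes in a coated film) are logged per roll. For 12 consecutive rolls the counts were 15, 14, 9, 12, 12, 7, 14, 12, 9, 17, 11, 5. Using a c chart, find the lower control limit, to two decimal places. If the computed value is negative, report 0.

c̄ = (15 + 14 + 9 + 12 + 12 + 7 + 14 + 12 + 9 + 17 + 11 + 5) / 12 = 137 / 12 = 11.4167
LCL = c̄ − 3√c̄ = 11.4167 − 3 × 3.3789 = 1.2801

1.28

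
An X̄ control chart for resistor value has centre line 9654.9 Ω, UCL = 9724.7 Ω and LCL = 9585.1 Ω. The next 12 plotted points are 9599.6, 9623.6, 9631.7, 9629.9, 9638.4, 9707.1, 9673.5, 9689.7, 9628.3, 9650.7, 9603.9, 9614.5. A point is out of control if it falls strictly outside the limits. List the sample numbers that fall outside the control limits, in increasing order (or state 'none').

none

All 12 points lie within [9585.1, 9724.7].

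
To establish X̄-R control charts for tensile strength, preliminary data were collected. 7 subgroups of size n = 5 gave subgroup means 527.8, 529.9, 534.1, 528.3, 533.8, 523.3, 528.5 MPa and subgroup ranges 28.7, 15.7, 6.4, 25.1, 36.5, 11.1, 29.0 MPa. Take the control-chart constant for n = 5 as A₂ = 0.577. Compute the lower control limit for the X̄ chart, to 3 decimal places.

516.815

X̄̄ = (527.8 + 529.9 + 534.1 + 528.3 + 533.8 + 523.3 + 528.5) / 7 = 3705.7000 / 7 = 529.3857
R̄ = (28.7 + 15.7 + 6.4 + 25.1 + 36.5 + 11.1 + 29.0) / 7 = 152.5000 / 7 = 21.7857
LCL = X̄̄ − A₂·R̄ = 529.3857 − 0.577 × 21.7857 = 516.8154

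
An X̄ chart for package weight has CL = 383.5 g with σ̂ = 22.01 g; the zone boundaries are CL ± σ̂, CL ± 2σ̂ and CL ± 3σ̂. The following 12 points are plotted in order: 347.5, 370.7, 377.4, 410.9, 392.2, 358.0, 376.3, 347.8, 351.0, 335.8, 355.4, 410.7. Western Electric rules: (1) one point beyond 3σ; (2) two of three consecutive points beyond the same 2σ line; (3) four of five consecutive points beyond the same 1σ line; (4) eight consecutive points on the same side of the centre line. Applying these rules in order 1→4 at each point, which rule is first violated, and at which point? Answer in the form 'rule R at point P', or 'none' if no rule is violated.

Zone of each point (C = within 1σ̂, B = 1σ̂–2σ̂, A = 2σ̂–3σ̂, * = beyond 3σ̂; sign = side of CL): 1:-B, 2:-C, 3:-C, 4:+B, 5:+C, 6:-B, 7:-C, 8:-B, 9:-B, 10:-A, 11:-B, 12:+B
Rule 3 (four of five consecutive points beyond the same 1σ limit) is satisfied at point 10.

rule 3 at point 10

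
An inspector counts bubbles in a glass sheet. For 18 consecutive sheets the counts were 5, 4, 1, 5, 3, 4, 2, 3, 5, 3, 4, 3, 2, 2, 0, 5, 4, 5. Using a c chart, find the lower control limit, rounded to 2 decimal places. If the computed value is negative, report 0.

c̄ = (5 + 4 + 1 + 5 + 3 + 4 + 2 + 3 + 5 + 3 + 4 + 3 + 2 + 2 + 0 + 5 + 4 + 5) / 18 = 60 / 18 = 3.3333
LCL = c̄ − 3√c̄ = 3.3333 − 3 × 1.8257 = -2.1439 → 0 (cannot be negative)

0.00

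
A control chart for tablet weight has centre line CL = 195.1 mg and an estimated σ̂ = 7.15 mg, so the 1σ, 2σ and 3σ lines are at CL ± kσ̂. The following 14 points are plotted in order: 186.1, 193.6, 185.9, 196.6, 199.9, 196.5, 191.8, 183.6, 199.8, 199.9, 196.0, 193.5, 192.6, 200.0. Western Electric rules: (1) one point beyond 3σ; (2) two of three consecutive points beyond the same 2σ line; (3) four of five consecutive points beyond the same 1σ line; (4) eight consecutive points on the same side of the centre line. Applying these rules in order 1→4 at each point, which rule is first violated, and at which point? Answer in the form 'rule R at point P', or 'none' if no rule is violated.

none

Zone of each point (C = within 1σ̂, B = 1σ̂–2σ̂, A = 2σ̂–3σ̂, * = beyond 3σ̂; sign = side of CL): 1:-B, 2:-C, 3:-B, 4:+C, 5:+C, 6:+C, 7:-C, 8:-B, 9:+C, 10:+C, 11:+C, 12:-C, 13:-C, 14:+C
No rule fires across all 14 points.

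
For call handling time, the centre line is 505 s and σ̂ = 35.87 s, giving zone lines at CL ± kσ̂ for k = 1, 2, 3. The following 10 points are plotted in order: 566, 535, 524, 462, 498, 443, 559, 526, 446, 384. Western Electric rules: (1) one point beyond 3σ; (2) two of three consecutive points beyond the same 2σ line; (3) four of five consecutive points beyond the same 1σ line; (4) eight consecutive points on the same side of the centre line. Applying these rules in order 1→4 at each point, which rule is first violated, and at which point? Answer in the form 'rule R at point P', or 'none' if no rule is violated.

Zone of each point (C = within 1σ̂, B = 1σ̂–2σ̂, A = 2σ̂–3σ̂, * = beyond 3σ̂; sign = side of CL): 1:+B, 2:+C, 3:+C, 4:-B, 5:-C, 6:-B, 7:+B, 8:+C, 9:-B, 10:-*
Rule 1 (one point beyond the 3σ limits) is satisfied at point 10.

rule 1 at point 10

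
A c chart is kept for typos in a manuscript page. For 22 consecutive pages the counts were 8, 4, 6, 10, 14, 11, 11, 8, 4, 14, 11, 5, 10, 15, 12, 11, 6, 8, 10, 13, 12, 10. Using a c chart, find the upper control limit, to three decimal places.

19.017

c̄ = (8 + 4 + 6 + 10 + 14 + 11 + 11 + 8 + 4 + 14 + 11 + 5 + 10 + 15 + 12 + 11 + 6 + 8 + 10 + 13 + 12 + 10) / 22 = 213 / 22 = 9.6818
UCL = c̄ + 3√c̄ = 9.6818 + 3 × √9.6818 = 9.6818 + 3 × 3.1116 = 19.0165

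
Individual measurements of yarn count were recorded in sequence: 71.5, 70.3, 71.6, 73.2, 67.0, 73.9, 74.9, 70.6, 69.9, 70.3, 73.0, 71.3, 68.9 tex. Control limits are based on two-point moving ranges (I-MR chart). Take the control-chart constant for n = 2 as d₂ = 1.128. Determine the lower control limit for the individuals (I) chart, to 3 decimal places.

X̄ = (71.5 + 70.3 + 71.6 + 73.2 + 67.0 + 73.9 + 74.9 + 70.6 + 69.9 + 70.3 + 73.0 + 71.3 + 68.9) / 13 = 71.2615
Moving ranges: 1.2, 1.3, 1.6, 6.2, 6.9, 1.0, 4.3, 0.7, 0.4, 2.7, 1.7, 2.4; M̄R̄ = 30.4000 / 12 = 2.5333
LCL = X̄ − 3·M̄R̄/d₂ = 71.2615 − 3 × 2.5333 / 1.128 = 64.5239

64.524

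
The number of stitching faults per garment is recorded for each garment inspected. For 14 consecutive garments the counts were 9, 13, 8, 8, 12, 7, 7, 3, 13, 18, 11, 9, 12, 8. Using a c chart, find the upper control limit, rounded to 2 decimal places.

19.28

c̄ = (9 + 13 + 8 + 8 + 12 + 7 + 7 + 3 + 13 + 18 + 11 + 9 + 12 + 8) / 14 = 138 / 14 = 9.8571
UCL = c̄ + 3√c̄ = 9.8571 + 3 × √9.8571 = 9.8571 + 3 × 3.1396 = 19.2760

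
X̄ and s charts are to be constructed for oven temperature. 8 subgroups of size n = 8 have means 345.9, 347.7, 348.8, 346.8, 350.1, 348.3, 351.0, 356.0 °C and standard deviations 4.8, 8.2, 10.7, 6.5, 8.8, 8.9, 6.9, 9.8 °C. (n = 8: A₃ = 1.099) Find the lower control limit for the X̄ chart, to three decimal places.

X̄̄ = (345.9 + 347.7 + 348.8 + 346.8 + 350.1 + 348.3 + 351.0 + 356.0) / 8 = 349.3250
s̄ = (4.8 + 8.2 + 10.7 + 6.5 + 8.8 + 8.9 + 6.9 + 9.8) / 8 = 8.0750
LCL = X̄̄ − A₃·s̄ = 349.3250 − 1.099 × 8.0750 = 340.4506

340.451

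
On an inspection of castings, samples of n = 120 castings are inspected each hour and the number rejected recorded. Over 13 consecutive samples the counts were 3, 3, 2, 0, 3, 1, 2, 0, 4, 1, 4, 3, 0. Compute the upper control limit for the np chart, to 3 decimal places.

p̄ = Σdᵢ / (k·n) = 26 / (13 × 120) = 0.01667
UCL = np̄ + 3·√(np̄(1−p̄)) = 2.0000 + 3 × √(2.0000×0.98333) = 2.0000 + 3 × 1.4024 = 6.2071

6.207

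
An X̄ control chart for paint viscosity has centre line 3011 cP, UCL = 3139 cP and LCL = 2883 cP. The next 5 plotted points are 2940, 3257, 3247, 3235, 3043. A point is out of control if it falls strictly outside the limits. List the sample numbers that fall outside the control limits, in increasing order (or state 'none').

Compare each point to [2883, 3139]: sample 2 = 3257 > UCL; sample 3 = 3247 > UCL; sample 4 = 3235 > UCL.

2, 3, 4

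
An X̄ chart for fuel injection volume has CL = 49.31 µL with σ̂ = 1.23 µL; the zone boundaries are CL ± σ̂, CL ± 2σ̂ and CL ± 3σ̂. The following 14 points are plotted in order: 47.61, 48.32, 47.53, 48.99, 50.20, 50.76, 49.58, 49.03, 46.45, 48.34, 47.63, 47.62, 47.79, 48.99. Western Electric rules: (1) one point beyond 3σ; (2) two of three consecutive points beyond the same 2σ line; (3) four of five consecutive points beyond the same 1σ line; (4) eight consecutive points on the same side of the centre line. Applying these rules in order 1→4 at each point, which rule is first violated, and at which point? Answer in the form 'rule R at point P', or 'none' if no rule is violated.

rule 3 at point 13

Zone of each point (C = within 1σ̂, B = 1σ̂–2σ̂, A = 2σ̂–3σ̂, * = beyond 3σ̂; sign = side of CL): 1:-B, 2:-C, 3:-B, 4:-C, 5:+C, 6:+B, 7:+C, 8:-C, 9:-A, 10:-C, 11:-B, 12:-B, 13:-B, 14:-C
Rule 3 (four of five consecutive points beyond the same 1σ limit) is satisfied at point 13.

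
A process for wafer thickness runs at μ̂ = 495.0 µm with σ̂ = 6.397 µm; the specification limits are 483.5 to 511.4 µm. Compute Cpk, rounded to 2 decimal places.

Cpu = (USL − μ̂) / (3σ̂) = (511.4 − 495.0) / (3 × 6.397) = 0.8546; Cpl = (μ̂ − LSL) / (3σ̂) = (495.0 − 483.5) / (3 × 6.397) = 0.5992; Cpk = min(Cpu, Cpl) = 0.5992

0.60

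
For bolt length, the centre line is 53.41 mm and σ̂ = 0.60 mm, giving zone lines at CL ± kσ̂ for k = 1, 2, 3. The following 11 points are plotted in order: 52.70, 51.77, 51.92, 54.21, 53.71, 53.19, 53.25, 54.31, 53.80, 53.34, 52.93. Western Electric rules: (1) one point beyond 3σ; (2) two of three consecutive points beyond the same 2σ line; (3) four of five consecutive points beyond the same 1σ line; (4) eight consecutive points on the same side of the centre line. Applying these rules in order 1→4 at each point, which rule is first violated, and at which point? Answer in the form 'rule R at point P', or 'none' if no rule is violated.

rule 2 at point 3

Zone of each point (C = within 1σ̂, B = 1σ̂–2σ̂, A = 2σ̂–3σ̂, * = beyond 3σ̂; sign = side of CL): 1:-B, 2:-A, 3:-A, 4:+B, 5:+C, 6:-C, 7:-C, 8:+B, 9:+C, 10:-C, 11:-C
Rule 2 (two of three consecutive points beyond the same 2σ limit) is satisfied at point 3.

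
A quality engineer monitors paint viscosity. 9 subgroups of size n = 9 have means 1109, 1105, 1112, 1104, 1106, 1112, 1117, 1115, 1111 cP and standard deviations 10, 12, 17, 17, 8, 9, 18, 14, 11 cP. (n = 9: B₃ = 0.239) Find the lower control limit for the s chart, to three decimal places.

3.080

s̄ = (10 + 12 + 17 + 17 + 8 + 9 + 18 + 14 + 11) / 9 = 12.8889
LCL_s = B₃·s̄ = 0.239 × 12.8889 = 3.0804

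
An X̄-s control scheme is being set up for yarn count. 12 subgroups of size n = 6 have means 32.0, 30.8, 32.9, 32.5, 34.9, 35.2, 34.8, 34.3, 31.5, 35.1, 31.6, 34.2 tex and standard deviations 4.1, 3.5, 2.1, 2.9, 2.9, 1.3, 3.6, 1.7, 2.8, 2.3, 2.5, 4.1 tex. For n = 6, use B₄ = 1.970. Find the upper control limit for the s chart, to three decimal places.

5.549

s̄ = (4.1 + 3.5 + 2.1 + 2.9 + 2.9 + 1.3 + 3.6 + 1.7 + 2.8 + 2.3 + 2.5 + 4.1) / 12 = 2.8167
UCL_s = B₄·s̄ = 1.970 × 2.8167 = 5.5488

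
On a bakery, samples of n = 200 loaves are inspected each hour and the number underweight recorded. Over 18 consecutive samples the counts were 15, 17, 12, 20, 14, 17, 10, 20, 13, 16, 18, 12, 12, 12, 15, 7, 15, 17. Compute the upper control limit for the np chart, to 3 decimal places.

p̄ = Σdᵢ / (k·n) = 262 / (18 × 200) = 0.07278
UCL = np̄ + 3·√(np̄(1−p̄)) = 14.5556 + 3 × √(14.5556×0.92722) = 14.5556 + 3 × 3.6737 = 25.5767

25.577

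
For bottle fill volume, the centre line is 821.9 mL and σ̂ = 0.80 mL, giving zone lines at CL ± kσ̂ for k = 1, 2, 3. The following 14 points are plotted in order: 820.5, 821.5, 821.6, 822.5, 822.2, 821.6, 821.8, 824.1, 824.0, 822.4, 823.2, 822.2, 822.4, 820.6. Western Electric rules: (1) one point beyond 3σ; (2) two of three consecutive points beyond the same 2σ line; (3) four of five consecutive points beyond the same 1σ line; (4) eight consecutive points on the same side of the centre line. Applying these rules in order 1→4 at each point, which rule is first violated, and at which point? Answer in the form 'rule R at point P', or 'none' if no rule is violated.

rule 2 at point 9

Zone of each point (C = within 1σ̂, B = 1σ̂–2σ̂, A = 2σ̂–3σ̂, * = beyond 3σ̂; sign = side of CL): 1:-B, 2:-C, 3:-C, 4:+C, 5:+C, 6:-C, 7:-C, 8:+A, 9:+A, 10:+C, 11:+B, 12:+C, 13:+C, 14:-B
Rule 2 (two of three consecutive points beyond the same 2σ limit) is satisfied at point 9.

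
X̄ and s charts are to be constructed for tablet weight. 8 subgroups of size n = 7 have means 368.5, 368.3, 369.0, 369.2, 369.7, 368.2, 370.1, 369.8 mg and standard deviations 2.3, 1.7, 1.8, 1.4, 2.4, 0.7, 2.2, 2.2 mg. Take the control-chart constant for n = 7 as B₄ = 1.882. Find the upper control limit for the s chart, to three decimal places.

s̄ = (2.3 + 1.7 + 1.8 + 1.4 + 2.4 + 0.7 + 2.2 + 2.2) / 8 = 1.8375
UCL_s = B₄·s̄ = 1.882 × 1.8375 = 3.4582

3.458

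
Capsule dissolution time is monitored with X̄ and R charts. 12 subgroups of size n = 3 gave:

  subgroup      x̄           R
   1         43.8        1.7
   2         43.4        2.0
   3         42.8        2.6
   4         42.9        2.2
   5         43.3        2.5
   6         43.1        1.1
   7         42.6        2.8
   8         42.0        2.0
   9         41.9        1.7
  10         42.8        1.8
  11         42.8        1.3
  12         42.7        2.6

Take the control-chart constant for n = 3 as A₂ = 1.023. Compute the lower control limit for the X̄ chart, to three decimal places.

X̄̄ = (43.8 + 43.4 + 42.8 + 42.9 + 43.3 + 43.1 + 42.6 + 42.0 + 41.9 + 42.8 + 42.8 + 42.7) / 12 = 514.1000 / 12 = 42.8417
R̄ = (1.7 + 2.0 + 2.6 + 2.2 + 2.5 + 1.1 + 2.8 + 2.0 + 1.7 + 1.8 + 1.3 + 2.6) / 12 = 24.3000 / 12 = 2.0250
LCL = X̄̄ − A₂·R̄ = 42.8417 − 1.023 × 2.0250 = 40.7701

40.770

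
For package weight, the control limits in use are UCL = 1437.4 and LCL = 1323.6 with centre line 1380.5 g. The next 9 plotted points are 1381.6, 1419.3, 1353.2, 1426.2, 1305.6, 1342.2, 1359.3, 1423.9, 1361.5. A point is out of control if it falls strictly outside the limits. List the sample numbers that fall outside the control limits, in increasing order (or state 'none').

Compare each point to [1323.6, 1437.4]: sample 5 = 1305.6 < LCL.

5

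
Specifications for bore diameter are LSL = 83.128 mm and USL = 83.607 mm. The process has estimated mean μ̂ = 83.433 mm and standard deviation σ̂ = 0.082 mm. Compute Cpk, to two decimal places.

Cpu = (USL − μ̂) / (3σ̂) = (83.607 − 83.433) / (3 × 0.082) = 0.7073; Cpl = (μ̂ − LSL) / (3σ̂) = (83.433 − 83.128) / (3 × 0.082) = 1.2398; Cpk = min(Cpu, Cpl) = 0.7073

0.71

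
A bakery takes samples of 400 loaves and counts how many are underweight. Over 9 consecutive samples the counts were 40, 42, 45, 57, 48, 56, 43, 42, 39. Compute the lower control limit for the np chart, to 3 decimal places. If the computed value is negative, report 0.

26.677

p̄ = Σdᵢ / (k·n) = 412 / (9 × 400) = 0.11444
LCL = np̄ − 3·√(np̄(1−p̄)) = 45.7778 − 3 × 6.3670 = 26.6768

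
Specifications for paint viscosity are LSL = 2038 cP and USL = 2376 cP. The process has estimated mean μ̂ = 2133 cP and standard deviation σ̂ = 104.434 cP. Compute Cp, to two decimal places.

Cp = (USL − LSL) / (6σ̂) = (2376 − 2038) / (6 × 104.434) = 338.0000 / 626.6040 = 0.5394

0.54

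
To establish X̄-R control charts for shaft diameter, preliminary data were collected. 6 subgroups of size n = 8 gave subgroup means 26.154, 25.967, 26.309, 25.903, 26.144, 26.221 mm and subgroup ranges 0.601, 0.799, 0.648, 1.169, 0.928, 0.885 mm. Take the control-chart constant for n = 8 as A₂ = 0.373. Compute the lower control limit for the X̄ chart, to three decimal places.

25.804

X̄̄ = (26.154 + 25.967 + 26.309 + 25.903 + 26.144 + 26.221) / 6 = 156.6980 / 6 = 26.1163
R̄ = (0.601 + 0.799 + 0.648 + 1.169 + 0.928 + 0.885) / 6 = 5.0300 / 6 = 0.8383
LCL = X̄̄ − A₂·R̄ = 26.1163 − 0.373 × 0.8383 = 25.8036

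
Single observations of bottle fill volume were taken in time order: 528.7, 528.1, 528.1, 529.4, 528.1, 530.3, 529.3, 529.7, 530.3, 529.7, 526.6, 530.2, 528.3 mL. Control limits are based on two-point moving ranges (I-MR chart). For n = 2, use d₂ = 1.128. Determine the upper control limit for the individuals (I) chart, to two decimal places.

X̄ = (528.7 + 528.1 + 528.1 + 529.4 + 528.1 + 530.3 + 529.3 + 529.7 + 530.3 + 529.7 + 526.6 + 530.2 + 528.3) / 13 = 528.9846
Moving ranges: 0.6, 0.0, 1.3, 1.3, 2.2, 1.0, 0.4, 0.6, 0.6, 3.1, 3.6, 1.9; M̄R̄ = 16.6000 / 12 = 1.3833
UCL = X̄ + 3·M̄R̄/d₂ = 528.9846 + 3 × 1.3833 / 1.128 = 532.6637

532.66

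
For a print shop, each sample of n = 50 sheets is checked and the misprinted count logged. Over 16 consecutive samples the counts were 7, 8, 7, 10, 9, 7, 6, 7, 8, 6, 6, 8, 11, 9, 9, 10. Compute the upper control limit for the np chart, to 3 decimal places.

p̄ = Σdᵢ / (k·n) = 128 / (16 × 50) = 0.16000
UCL = np̄ + 3·√(np̄(1−p̄)) = 8.0000 + 3 × √(8.0000×0.84000) = 8.0000 + 3 × 2.5923 = 15.7769

15.777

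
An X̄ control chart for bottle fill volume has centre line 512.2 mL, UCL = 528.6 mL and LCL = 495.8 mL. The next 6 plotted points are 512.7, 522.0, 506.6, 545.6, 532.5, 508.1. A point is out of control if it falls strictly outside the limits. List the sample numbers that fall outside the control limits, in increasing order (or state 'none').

Compare each point to [495.8, 528.6]: sample 4 = 545.6 > UCL; sample 5 = 532.5 > UCL.

4, 5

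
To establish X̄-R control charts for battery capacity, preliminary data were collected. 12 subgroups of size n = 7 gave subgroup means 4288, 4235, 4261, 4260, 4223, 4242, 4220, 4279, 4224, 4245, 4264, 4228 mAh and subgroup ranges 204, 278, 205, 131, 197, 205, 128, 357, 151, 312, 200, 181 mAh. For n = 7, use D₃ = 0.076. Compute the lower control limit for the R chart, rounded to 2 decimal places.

16.14

R̄ = (204 + 278 + 205 + 131 + 197 + 205 + 128 + 357 + 151 + 312 + 200 + 181) / 12 = 2549.0000 / 12 = 212.4167
LCL_R = D₃·R̄ = 0.076 × 212.4167 = 16.1437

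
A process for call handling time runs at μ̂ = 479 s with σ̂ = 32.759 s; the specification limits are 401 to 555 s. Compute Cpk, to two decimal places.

Cpu = (USL − μ̂) / (3σ̂) = (555 − 479) / (3 × 32.759) = 0.7733; Cpl = (μ̂ − LSL) / (3σ̂) = (479 − 401) / (3 × 32.759) = 0.7937; Cpk = min(Cpu, Cpl) = 0.7733

0.77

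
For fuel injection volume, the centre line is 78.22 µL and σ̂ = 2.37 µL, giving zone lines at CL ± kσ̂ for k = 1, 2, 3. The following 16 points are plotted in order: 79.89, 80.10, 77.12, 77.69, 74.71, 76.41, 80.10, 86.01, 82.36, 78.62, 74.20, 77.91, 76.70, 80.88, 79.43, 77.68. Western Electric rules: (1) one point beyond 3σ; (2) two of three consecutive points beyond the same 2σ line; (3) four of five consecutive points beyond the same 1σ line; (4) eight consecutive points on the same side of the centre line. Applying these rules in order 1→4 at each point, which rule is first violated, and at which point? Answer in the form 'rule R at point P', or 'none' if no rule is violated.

Zone of each point (C = within 1σ̂, B = 1σ̂–2σ̂, A = 2σ̂–3σ̂, * = beyond 3σ̂; sign = side of CL): 1:+C, 2:+C, 3:-C, 4:-C, 5:-B, 6:-C, 7:+C, 8:+*, 9:+B, 10:+C, 11:-B, 12:-C, 13:-C, 14:+B, 15:+C, 16:-C
Rule 1 (one point beyond the 3σ limits) is satisfied at point 8.

rule 1 at point 8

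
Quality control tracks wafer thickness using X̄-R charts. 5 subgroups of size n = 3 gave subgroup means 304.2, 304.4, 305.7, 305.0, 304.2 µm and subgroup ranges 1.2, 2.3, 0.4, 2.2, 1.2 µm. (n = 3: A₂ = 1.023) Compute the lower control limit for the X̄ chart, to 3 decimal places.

303.206

X̄̄ = (304.2 + 304.4 + 305.7 + 305.0 + 304.2) / 5 = 1523.5000 / 5 = 304.7000
R̄ = (1.2 + 2.3 + 0.4 + 2.2 + 1.2) / 5 = 7.3000 / 5 = 1.4600
LCL = X̄̄ − A₂·R̄ = 304.7000 − 1.023 × 1.4600 = 303.2064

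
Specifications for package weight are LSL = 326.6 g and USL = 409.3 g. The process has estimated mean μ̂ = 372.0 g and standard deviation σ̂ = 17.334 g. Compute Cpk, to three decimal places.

0.717

Cpu = (USL − μ̂) / (3σ̂) = (409.3 − 372.0) / (3 × 17.334) = 0.7173; Cpl = (μ̂ − LSL) / (3σ̂) = (372.0 − 326.6) / (3 × 17.334) = 0.8730; Cpk = min(Cpu, Cpl) = 0.7173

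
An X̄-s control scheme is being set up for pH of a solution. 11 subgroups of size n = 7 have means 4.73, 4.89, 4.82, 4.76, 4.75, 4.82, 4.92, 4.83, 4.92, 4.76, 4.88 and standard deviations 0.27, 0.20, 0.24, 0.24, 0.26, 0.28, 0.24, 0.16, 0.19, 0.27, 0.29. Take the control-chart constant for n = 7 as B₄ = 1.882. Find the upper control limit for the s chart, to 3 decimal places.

s̄ = (0.27 + 0.20 + 0.24 + 0.24 + 0.26 + 0.28 + 0.24 + 0.16 + 0.19 + 0.27 + 0.29) / 11 = 0.2400
UCL_s = B₄·s̄ = 1.882 × 0.2400 = 0.4517

0.452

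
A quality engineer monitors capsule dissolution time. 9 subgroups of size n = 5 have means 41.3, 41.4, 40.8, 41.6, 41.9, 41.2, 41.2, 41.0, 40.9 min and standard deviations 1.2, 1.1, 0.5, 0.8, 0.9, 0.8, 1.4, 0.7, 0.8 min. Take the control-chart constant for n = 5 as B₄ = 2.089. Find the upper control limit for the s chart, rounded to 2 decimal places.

s̄ = (1.2 + 1.1 + 0.5 + 0.8 + 0.9 + 0.8 + 1.4 + 0.7 + 0.8) / 9 = 0.9111
UCL_s = B₄·s̄ = 2.089 × 0.9111 = 1.9033

1.90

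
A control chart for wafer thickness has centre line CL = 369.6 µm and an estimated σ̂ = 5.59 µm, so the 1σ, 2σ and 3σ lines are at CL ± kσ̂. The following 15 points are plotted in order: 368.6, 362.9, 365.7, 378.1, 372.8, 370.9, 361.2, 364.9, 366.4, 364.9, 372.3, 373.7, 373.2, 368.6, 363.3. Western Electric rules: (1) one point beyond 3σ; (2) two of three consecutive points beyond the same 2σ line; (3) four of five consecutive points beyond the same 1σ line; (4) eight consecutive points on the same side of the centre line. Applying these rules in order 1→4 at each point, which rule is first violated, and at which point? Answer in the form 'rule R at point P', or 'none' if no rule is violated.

none

Zone of each point (C = within 1σ̂, B = 1σ̂–2σ̂, A = 2σ̂–3σ̂, * = beyond 3σ̂; sign = side of CL): 1:-C, 2:-B, 3:-C, 4:+B, 5:+C, 6:+C, 7:-B, 8:-C, 9:-C, 10:-C, 11:+C, 12:+C, 13:+C, 14:-C, 15:-B
No rule fires across all 15 points.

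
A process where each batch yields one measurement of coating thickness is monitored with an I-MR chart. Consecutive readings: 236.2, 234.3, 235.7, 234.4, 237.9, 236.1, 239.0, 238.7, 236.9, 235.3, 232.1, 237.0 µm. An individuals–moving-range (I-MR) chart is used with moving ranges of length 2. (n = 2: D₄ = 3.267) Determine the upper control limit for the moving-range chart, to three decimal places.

Moving ranges: 1.9, 1.4, 1.3, 3.5, 1.8, 2.9, 0.3, 1.8, 1.6, 3.2, 4.9; M̄R̄ = 24.6000 / 11 = 2.2364
UCL_MR = D₄·M̄R̄ = 3.267 × 2.2364 = 7.3062

7.306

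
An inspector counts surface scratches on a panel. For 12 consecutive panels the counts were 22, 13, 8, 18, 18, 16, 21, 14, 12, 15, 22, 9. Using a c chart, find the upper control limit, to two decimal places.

c̄ = (22 + 13 + 8 + 18 + 18 + 16 + 21 + 14 + 12 + 15 + 22 + 9) / 12 = 188 / 12 = 15.6667
UCL = c̄ + 3√c̄ = 15.6667 + 3 × √15.6667 = 15.6667 + 3 × 3.9581 = 27.5410

27.54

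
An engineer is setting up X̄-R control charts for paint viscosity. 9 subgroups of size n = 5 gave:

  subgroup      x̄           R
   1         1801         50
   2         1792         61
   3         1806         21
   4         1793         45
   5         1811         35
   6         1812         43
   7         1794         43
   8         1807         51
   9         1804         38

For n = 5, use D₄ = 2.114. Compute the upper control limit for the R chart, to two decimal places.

90.90

R̄ = (50 + 61 + 21 + 45 + 35 + 43 + 43 + 51 + 38) / 9 = 387.0000 / 9 = 43.0000
UCL_R = D₄·R̄ = 2.114 × 43.0000 = 90.9020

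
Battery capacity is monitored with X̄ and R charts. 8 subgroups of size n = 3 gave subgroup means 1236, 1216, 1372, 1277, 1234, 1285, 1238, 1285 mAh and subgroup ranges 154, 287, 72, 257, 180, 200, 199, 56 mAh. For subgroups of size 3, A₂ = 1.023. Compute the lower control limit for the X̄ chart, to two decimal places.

1088.21

X̄̄ = (1236 + 1216 + 1372 + 1277 + 1234 + 1285 + 1238 + 1285) / 8 = 10143.0000 / 8 = 1267.8750
R̄ = (154 + 287 + 72 + 257 + 180 + 200 + 199 + 56) / 8 = 1405.0000 / 8 = 175.6250
LCL = X̄̄ − A₂·R̄ = 1267.8750 − 1.023 × 175.6250 = 1088.2106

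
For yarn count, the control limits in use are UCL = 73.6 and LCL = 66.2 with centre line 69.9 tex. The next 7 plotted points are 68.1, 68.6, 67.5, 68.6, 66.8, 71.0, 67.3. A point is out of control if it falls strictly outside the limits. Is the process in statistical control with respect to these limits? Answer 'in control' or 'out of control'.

All 7 points lie within [66.2, 73.6].

in control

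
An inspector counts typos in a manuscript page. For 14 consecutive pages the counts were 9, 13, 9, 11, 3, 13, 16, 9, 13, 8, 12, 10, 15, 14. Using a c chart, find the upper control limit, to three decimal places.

21.054

c̄ = (9 + 13 + 9 + 11 + 3 + 13 + 16 + 9 + 13 + 8 + 12 + 10 + 15 + 14) / 14 = 155 / 14 = 11.0714
UCL = c̄ + 3√c̄ = 11.0714 + 3 × √11.0714 = 11.0714 + 3 × 3.3274 = 21.0536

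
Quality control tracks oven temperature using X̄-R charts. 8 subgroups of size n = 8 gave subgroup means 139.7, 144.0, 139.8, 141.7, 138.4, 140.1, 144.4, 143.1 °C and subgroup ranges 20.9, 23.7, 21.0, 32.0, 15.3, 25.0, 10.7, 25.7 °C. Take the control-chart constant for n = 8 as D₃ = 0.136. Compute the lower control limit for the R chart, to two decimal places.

2.96

R̄ = (20.9 + 23.7 + 21.0 + 32.0 + 15.3 + 25.0 + 10.7 + 25.7) / 8 = 174.3000 / 8 = 21.7875
LCL_R = D₃·R̄ = 0.136 × 21.7875 = 2.9631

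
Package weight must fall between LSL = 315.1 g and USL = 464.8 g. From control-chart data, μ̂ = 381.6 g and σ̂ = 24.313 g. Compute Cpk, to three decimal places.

Cpu = (USL − μ̂) / (3σ̂) = (464.8 − 381.6) / (3 × 24.313) = 1.1407; Cpl = (μ̂ − LSL) / (3σ̂) = (381.6 − 315.1) / (3 × 24.313) = 0.9117; Cpk = min(Cpu, Cpl) = 0.9117

0.912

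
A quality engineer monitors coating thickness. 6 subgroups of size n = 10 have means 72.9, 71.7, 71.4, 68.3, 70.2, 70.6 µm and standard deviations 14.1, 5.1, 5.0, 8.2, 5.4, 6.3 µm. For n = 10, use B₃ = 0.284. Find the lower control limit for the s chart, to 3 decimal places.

2.087

s̄ = (14.1 + 5.1 + 5.0 + 8.2 + 5.4 + 6.3) / 6 = 7.3500
LCL_s = B₃·s̄ = 0.284 × 7.3500 = 2.0874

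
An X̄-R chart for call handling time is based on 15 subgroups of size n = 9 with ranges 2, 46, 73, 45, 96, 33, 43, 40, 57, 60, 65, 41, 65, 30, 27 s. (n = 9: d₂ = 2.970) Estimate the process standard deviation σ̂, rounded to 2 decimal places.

R̄ = (2 + 46 + 73 + 45 + 96 + 33 + 43 + 40 + 57 + 60 + 65 + 41 + 65 + 30 + 27) / 15 = 48.2000
σ̂ = R̄ / d₂ = 48.2000 / 2.970 = 16.2290

16.23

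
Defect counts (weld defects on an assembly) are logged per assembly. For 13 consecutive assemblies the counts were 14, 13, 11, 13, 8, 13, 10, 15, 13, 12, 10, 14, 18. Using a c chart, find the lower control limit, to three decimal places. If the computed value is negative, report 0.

c̄ = (14 + 13 + 11 + 13 + 8 + 13 + 10 + 15 + 13 + 12 + 10 + 14 + 18) / 13 = 164 / 13 = 12.6154
LCL = c̄ − 3√c̄ = 12.6154 − 3 × 3.5518 = 1.9599

1.960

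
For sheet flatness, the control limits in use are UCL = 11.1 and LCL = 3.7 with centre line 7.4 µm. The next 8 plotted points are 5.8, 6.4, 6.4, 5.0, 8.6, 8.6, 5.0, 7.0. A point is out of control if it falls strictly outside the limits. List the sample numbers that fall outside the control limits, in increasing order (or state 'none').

All 8 points lie within [3.7, 11.1].

none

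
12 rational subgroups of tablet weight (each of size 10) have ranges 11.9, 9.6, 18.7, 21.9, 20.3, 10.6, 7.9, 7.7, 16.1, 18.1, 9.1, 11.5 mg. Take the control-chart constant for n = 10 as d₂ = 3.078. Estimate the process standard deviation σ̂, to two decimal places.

4.42

R̄ = (11.9 + 9.6 + 18.7 + 21.9 + 20.3 + 10.6 + 7.9 + 7.7 + 16.1 + 18.1 + 9.1 + 11.5) / 12 = 13.6167
σ̂ = R̄ / d₂ = 13.6167 / 3.078 = 4.4239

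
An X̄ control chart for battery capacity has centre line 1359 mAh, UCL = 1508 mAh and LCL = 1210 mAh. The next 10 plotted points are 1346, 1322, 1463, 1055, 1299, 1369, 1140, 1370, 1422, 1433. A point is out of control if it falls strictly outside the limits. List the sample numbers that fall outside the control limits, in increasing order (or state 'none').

4, 7

Compare each point to [1210, 1508]: sample 4 = 1055 < LCL; sample 7 = 1140 < LCL.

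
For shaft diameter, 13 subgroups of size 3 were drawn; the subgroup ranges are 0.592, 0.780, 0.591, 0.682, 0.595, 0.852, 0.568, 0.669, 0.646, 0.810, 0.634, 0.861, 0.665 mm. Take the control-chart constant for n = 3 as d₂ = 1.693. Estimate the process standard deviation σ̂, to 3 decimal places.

0.406

R̄ = (0.592 + 0.780 + 0.591 + 0.682 + 0.595 + 0.852 + 0.568 + 0.669 + 0.646 + 0.810 + 0.634 + 0.861 + 0.665) / 13 = 0.6881
σ̂ = R̄ / d₂ = 0.6881 / 1.693 = 0.4064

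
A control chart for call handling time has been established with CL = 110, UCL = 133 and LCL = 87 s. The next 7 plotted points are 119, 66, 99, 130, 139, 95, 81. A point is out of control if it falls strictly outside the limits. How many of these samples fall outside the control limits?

3

Compare each point to [87, 133]: sample 2 = 66 < LCL; sample 5 = 139 > UCL; sample 7 = 81 < LCL.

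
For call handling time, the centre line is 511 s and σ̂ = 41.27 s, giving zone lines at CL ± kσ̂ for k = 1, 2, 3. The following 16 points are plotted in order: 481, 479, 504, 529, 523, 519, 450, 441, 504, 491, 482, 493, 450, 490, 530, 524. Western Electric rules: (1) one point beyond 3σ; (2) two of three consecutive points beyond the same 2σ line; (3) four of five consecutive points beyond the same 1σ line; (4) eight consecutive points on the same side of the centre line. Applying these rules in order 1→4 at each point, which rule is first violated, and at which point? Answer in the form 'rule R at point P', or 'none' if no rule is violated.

rule 4 at point 14

Zone of each point (C = within 1σ̂, B = 1σ̂–2σ̂, A = 2σ̂–3σ̂, * = beyond 3σ̂; sign = side of CL): 1:-C, 2:-C, 3:-C, 4:+C, 5:+C, 6:+C, 7:-B, 8:-B, 9:-C, 10:-C, 11:-C, 12:-C, 13:-B, 14:-C, 15:+C, 16:+C
Rule 4 (eight consecutive points on the same side of the centre line) is satisfied at point 14.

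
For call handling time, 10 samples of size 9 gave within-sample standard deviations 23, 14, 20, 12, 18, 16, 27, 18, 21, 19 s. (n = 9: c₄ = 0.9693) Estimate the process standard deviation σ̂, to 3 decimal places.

s̄ = (23 + 14 + 20 + 12 + 18 + 16 + 27 + 18 + 21 + 19) / 10 = 18.8000
σ̂ = s̄ / c₄ = 18.8000 / 0.9693 = 19.3954

19.395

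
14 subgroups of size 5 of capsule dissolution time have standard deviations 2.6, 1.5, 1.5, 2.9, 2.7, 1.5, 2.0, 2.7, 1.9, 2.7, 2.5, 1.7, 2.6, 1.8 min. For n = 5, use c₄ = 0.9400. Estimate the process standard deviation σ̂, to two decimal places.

2.33

s̄ = (2.6 + 1.5 + 1.5 + 2.9 + 2.7 + 1.5 + 2.0 + 2.7 + 1.9 + 2.7 + 2.5 + 1.7 + 2.6 + 1.8) / 14 = 2.1857
σ̂ = s̄ / c₄ = 2.1857 / 0.9400 = 2.3252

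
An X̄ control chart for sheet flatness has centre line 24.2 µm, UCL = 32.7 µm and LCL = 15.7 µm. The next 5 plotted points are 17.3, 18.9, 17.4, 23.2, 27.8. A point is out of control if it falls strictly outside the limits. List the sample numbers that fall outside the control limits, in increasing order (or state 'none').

none

All 5 points lie within [15.7, 32.7].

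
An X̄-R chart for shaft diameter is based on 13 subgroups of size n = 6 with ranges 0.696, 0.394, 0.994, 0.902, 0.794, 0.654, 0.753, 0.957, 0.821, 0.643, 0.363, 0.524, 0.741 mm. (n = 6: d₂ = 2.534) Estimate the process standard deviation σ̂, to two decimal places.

0.28

R̄ = (0.696 + 0.394 + 0.994 + 0.902 + 0.794 + 0.654 + 0.753 + 0.957 + 0.821 + 0.643 + 0.363 + 0.524 + 0.741) / 13 = 0.7105
σ̂ = R̄ / d₂ = 0.7105 / 2.534 = 0.2804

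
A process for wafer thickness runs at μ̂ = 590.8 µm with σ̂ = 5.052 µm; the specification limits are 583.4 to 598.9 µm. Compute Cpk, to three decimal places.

Cpu = (USL − μ̂) / (3σ̂) = (598.9 − 590.8) / (3 × 5.052) = 0.5344; Cpl = (μ̂ − LSL) / (3σ̂) = (590.8 − 583.4) / (3 × 5.052) = 0.4883; Cpk = min(Cpu, Cpl) = 0.4883

0.488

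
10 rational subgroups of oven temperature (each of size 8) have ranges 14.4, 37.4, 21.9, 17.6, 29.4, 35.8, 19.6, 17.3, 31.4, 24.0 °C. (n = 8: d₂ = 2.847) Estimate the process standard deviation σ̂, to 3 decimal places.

8.739

R̄ = (14.4 + 37.4 + 21.9 + 17.6 + 29.4 + 35.8 + 19.6 + 17.3 + 31.4 + 24.0) / 10 = 24.8800
σ̂ = R̄ / d₂ = 24.8800 / 2.847 = 8.7390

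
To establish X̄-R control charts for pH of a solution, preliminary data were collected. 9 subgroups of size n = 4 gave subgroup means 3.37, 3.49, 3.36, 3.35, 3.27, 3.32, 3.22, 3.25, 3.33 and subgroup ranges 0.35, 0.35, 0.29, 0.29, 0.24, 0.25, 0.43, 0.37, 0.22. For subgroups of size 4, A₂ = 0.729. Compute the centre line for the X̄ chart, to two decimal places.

X̄̄ = (3.37 + 3.49 + 3.36 + 3.35 + 3.27 + 3.32 + 3.22 + 3.25 + 3.33) / 9 = 29.9600 / 9 = 3.3289
CL = X̄̄ = 3.3289

3.33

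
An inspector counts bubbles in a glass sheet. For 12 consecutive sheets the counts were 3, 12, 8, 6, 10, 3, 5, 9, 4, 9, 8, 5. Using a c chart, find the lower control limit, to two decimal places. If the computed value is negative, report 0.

c̄ = (3 + 12 + 8 + 6 + 10 + 3 + 5 + 9 + 4 + 9 + 8 + 5) / 12 = 82 / 12 = 6.8333
LCL = c̄ − 3√c̄ = 6.8333 − 3 × 2.6141 = -1.0089 → 0 (cannot be negative)

0.00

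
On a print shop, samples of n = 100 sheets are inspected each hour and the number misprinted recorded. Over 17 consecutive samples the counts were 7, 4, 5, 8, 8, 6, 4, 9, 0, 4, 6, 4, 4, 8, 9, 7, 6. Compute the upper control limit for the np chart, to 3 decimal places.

p̄ = Σdᵢ / (k·n) = 99 / (17 × 100) = 0.05824
UCL = np̄ + 3·√(np̄(1−p̄)) = 5.8235 + 3 × √(5.8235×0.94176) = 5.8235 + 3 × 2.3419 = 12.8492

12.849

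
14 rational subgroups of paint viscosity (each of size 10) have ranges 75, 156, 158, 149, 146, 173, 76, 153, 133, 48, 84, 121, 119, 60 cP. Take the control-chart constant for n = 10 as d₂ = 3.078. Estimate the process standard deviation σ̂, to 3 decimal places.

38.313

R̄ = (75 + 156 + 158 + 149 + 146 + 173 + 76 + 153 + 133 + 48 + 84 + 121 + 119 + 60) / 14 = 117.9286
σ̂ = R̄ / d₂ = 117.9286 / 3.078 = 38.3134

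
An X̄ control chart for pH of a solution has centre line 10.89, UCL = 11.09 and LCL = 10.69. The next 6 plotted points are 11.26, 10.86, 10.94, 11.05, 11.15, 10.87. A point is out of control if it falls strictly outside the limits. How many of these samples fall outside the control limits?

2

Compare each point to [10.69, 11.09]: sample 1 = 11.26 > UCL; sample 5 = 11.15 > UCL.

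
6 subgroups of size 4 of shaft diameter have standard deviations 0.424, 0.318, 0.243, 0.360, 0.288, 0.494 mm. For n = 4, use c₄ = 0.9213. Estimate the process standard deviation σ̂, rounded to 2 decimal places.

s̄ = (0.424 + 0.318 + 0.243 + 0.360 + 0.288 + 0.494) / 6 = 0.3545
σ̂ = s̄ / c₄ = 0.3545 / 0.9213 = 0.3848

0.38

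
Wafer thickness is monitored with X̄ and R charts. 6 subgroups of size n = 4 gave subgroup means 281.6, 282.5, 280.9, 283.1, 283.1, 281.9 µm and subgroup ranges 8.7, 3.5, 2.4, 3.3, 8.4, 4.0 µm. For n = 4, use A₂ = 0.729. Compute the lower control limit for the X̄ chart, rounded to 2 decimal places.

278.50

X̄̄ = (281.6 + 282.5 + 280.9 + 283.1 + 283.1 + 281.9) / 6 = 1693.1000 / 6 = 282.1833
R̄ = (8.7 + 3.5 + 2.4 + 3.3 + 8.4 + 4.0) / 6 = 30.3000 / 6 = 5.0500
LCL = X̄̄ − A₂·R̄ = 282.1833 − 0.729 × 5.0500 = 278.5019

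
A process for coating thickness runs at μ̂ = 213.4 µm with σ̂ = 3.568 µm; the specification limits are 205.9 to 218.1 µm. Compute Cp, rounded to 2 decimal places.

Cp = (USL − LSL) / (6σ̂) = (218.1 − 205.9) / (6 × 3.568) = 12.2000 / 21.4080 = 0.5699

0.57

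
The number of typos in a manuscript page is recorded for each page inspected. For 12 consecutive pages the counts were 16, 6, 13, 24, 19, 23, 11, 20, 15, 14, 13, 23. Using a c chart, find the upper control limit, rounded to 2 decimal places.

c̄ = (16 + 6 + 13 + 24 + 19 + 23 + 11 + 20 + 15 + 14 + 13 + 23) / 12 = 197 / 12 = 16.4167
UCL = c̄ + 3√c̄ = 16.4167 + 3 × √16.4167 = 16.4167 + 3 × 4.0517 = 28.5719

28.57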